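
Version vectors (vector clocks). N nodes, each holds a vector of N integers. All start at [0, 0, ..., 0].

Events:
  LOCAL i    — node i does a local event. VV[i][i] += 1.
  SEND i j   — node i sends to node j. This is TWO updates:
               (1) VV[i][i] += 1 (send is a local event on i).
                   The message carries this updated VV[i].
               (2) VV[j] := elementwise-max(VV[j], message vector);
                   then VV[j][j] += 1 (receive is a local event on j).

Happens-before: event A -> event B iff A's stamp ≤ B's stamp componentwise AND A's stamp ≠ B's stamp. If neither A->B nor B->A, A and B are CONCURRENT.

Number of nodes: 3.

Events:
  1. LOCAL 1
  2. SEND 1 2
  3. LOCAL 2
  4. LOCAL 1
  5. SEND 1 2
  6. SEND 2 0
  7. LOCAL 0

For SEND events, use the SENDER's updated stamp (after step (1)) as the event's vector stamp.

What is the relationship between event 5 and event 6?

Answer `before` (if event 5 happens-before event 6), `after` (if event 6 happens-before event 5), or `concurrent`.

Answer: before

Derivation:
Initial: VV[0]=[0, 0, 0]
Initial: VV[1]=[0, 0, 0]
Initial: VV[2]=[0, 0, 0]
Event 1: LOCAL 1: VV[1][1]++ -> VV[1]=[0, 1, 0]
Event 2: SEND 1->2: VV[1][1]++ -> VV[1]=[0, 2, 0], msg_vec=[0, 2, 0]; VV[2]=max(VV[2],msg_vec) then VV[2][2]++ -> VV[2]=[0, 2, 1]
Event 3: LOCAL 2: VV[2][2]++ -> VV[2]=[0, 2, 2]
Event 4: LOCAL 1: VV[1][1]++ -> VV[1]=[0, 3, 0]
Event 5: SEND 1->2: VV[1][1]++ -> VV[1]=[0, 4, 0], msg_vec=[0, 4, 0]; VV[2]=max(VV[2],msg_vec) then VV[2][2]++ -> VV[2]=[0, 4, 3]
Event 6: SEND 2->0: VV[2][2]++ -> VV[2]=[0, 4, 4], msg_vec=[0, 4, 4]; VV[0]=max(VV[0],msg_vec) then VV[0][0]++ -> VV[0]=[1, 4, 4]
Event 7: LOCAL 0: VV[0][0]++ -> VV[0]=[2, 4, 4]
Event 5 stamp: [0, 4, 0]
Event 6 stamp: [0, 4, 4]
[0, 4, 0] <= [0, 4, 4]? True
[0, 4, 4] <= [0, 4, 0]? False
Relation: before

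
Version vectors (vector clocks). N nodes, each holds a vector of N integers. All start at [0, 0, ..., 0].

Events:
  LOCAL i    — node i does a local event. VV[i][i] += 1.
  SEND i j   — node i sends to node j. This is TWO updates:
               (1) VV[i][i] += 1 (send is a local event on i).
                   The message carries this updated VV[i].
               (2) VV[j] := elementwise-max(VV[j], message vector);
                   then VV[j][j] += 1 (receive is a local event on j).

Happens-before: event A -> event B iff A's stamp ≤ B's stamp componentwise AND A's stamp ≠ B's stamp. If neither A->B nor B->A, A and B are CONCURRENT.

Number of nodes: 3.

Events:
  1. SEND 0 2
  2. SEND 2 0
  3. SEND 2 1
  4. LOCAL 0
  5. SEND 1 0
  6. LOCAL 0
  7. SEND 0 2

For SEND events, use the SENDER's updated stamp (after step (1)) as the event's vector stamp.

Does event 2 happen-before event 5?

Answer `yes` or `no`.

Initial: VV[0]=[0, 0, 0]
Initial: VV[1]=[0, 0, 0]
Initial: VV[2]=[0, 0, 0]
Event 1: SEND 0->2: VV[0][0]++ -> VV[0]=[1, 0, 0], msg_vec=[1, 0, 0]; VV[2]=max(VV[2],msg_vec) then VV[2][2]++ -> VV[2]=[1, 0, 1]
Event 2: SEND 2->0: VV[2][2]++ -> VV[2]=[1, 0, 2], msg_vec=[1, 0, 2]; VV[0]=max(VV[0],msg_vec) then VV[0][0]++ -> VV[0]=[2, 0, 2]
Event 3: SEND 2->1: VV[2][2]++ -> VV[2]=[1, 0, 3], msg_vec=[1, 0, 3]; VV[1]=max(VV[1],msg_vec) then VV[1][1]++ -> VV[1]=[1, 1, 3]
Event 4: LOCAL 0: VV[0][0]++ -> VV[0]=[3, 0, 2]
Event 5: SEND 1->0: VV[1][1]++ -> VV[1]=[1, 2, 3], msg_vec=[1, 2, 3]; VV[0]=max(VV[0],msg_vec) then VV[0][0]++ -> VV[0]=[4, 2, 3]
Event 6: LOCAL 0: VV[0][0]++ -> VV[0]=[5, 2, 3]
Event 7: SEND 0->2: VV[0][0]++ -> VV[0]=[6, 2, 3], msg_vec=[6, 2, 3]; VV[2]=max(VV[2],msg_vec) then VV[2][2]++ -> VV[2]=[6, 2, 4]
Event 2 stamp: [1, 0, 2]
Event 5 stamp: [1, 2, 3]
[1, 0, 2] <= [1, 2, 3]? True. Equal? False. Happens-before: True

Answer: yes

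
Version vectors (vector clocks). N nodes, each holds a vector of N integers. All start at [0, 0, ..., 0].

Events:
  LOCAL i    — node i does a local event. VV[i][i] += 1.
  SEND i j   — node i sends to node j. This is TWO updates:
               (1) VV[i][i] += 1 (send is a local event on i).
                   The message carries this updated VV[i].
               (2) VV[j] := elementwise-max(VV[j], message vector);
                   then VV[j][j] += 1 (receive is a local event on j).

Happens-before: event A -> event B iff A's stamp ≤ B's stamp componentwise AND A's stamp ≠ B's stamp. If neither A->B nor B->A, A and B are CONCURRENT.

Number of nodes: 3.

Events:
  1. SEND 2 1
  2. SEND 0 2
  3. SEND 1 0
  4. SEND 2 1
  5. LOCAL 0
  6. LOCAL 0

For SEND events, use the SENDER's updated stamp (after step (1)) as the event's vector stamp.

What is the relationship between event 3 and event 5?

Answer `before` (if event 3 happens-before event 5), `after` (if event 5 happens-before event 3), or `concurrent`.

Answer: before

Derivation:
Initial: VV[0]=[0, 0, 0]
Initial: VV[1]=[0, 0, 0]
Initial: VV[2]=[0, 0, 0]
Event 1: SEND 2->1: VV[2][2]++ -> VV[2]=[0, 0, 1], msg_vec=[0, 0, 1]; VV[1]=max(VV[1],msg_vec) then VV[1][1]++ -> VV[1]=[0, 1, 1]
Event 2: SEND 0->2: VV[0][0]++ -> VV[0]=[1, 0, 0], msg_vec=[1, 0, 0]; VV[2]=max(VV[2],msg_vec) then VV[2][2]++ -> VV[2]=[1, 0, 2]
Event 3: SEND 1->0: VV[1][1]++ -> VV[1]=[0, 2, 1], msg_vec=[0, 2, 1]; VV[0]=max(VV[0],msg_vec) then VV[0][0]++ -> VV[0]=[2, 2, 1]
Event 4: SEND 2->1: VV[2][2]++ -> VV[2]=[1, 0, 3], msg_vec=[1, 0, 3]; VV[1]=max(VV[1],msg_vec) then VV[1][1]++ -> VV[1]=[1, 3, 3]
Event 5: LOCAL 0: VV[0][0]++ -> VV[0]=[3, 2, 1]
Event 6: LOCAL 0: VV[0][0]++ -> VV[0]=[4, 2, 1]
Event 3 stamp: [0, 2, 1]
Event 5 stamp: [3, 2, 1]
[0, 2, 1] <= [3, 2, 1]? True
[3, 2, 1] <= [0, 2, 1]? False
Relation: before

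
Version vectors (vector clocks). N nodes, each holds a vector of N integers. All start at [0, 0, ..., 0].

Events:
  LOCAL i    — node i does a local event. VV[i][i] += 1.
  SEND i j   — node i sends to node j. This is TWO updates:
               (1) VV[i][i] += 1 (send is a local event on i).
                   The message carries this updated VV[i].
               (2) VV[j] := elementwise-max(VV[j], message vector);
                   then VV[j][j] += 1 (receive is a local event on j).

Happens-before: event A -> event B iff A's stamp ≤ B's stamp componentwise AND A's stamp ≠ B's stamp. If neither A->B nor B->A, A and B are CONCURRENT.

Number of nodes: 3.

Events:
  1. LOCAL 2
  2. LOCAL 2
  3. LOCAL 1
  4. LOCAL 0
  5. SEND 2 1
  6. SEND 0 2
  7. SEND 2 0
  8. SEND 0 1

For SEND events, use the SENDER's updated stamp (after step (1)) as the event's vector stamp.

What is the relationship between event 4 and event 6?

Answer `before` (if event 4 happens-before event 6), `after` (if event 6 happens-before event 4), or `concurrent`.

Answer: before

Derivation:
Initial: VV[0]=[0, 0, 0]
Initial: VV[1]=[0, 0, 0]
Initial: VV[2]=[0, 0, 0]
Event 1: LOCAL 2: VV[2][2]++ -> VV[2]=[0, 0, 1]
Event 2: LOCAL 2: VV[2][2]++ -> VV[2]=[0, 0, 2]
Event 3: LOCAL 1: VV[1][1]++ -> VV[1]=[0, 1, 0]
Event 4: LOCAL 0: VV[0][0]++ -> VV[0]=[1, 0, 0]
Event 5: SEND 2->1: VV[2][2]++ -> VV[2]=[0, 0, 3], msg_vec=[0, 0, 3]; VV[1]=max(VV[1],msg_vec) then VV[1][1]++ -> VV[1]=[0, 2, 3]
Event 6: SEND 0->2: VV[0][0]++ -> VV[0]=[2, 0, 0], msg_vec=[2, 0, 0]; VV[2]=max(VV[2],msg_vec) then VV[2][2]++ -> VV[2]=[2, 0, 4]
Event 7: SEND 2->0: VV[2][2]++ -> VV[2]=[2, 0, 5], msg_vec=[2, 0, 5]; VV[0]=max(VV[0],msg_vec) then VV[0][0]++ -> VV[0]=[3, 0, 5]
Event 8: SEND 0->1: VV[0][0]++ -> VV[0]=[4, 0, 5], msg_vec=[4, 0, 5]; VV[1]=max(VV[1],msg_vec) then VV[1][1]++ -> VV[1]=[4, 3, 5]
Event 4 stamp: [1, 0, 0]
Event 6 stamp: [2, 0, 0]
[1, 0, 0] <= [2, 0, 0]? True
[2, 0, 0] <= [1, 0, 0]? False
Relation: before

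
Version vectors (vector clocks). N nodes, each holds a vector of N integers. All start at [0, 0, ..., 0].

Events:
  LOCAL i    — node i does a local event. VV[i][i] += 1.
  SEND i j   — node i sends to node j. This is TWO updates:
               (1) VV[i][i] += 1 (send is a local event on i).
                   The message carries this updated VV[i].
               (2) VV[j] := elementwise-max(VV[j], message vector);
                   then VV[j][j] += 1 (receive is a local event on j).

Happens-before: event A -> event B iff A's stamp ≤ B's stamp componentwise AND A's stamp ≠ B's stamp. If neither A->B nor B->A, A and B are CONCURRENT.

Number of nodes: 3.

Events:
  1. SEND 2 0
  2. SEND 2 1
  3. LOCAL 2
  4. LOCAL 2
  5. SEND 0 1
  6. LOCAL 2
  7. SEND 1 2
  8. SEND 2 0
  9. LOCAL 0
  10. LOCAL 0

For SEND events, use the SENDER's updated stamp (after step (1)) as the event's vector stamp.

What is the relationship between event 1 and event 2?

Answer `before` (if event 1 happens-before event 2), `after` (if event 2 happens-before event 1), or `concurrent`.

Initial: VV[0]=[0, 0, 0]
Initial: VV[1]=[0, 0, 0]
Initial: VV[2]=[0, 0, 0]
Event 1: SEND 2->0: VV[2][2]++ -> VV[2]=[0, 0, 1], msg_vec=[0, 0, 1]; VV[0]=max(VV[0],msg_vec) then VV[0][0]++ -> VV[0]=[1, 0, 1]
Event 2: SEND 2->1: VV[2][2]++ -> VV[2]=[0, 0, 2], msg_vec=[0, 0, 2]; VV[1]=max(VV[1],msg_vec) then VV[1][1]++ -> VV[1]=[0, 1, 2]
Event 3: LOCAL 2: VV[2][2]++ -> VV[2]=[0, 0, 3]
Event 4: LOCAL 2: VV[2][2]++ -> VV[2]=[0, 0, 4]
Event 5: SEND 0->1: VV[0][0]++ -> VV[0]=[2, 0, 1], msg_vec=[2, 0, 1]; VV[1]=max(VV[1],msg_vec) then VV[1][1]++ -> VV[1]=[2, 2, 2]
Event 6: LOCAL 2: VV[2][2]++ -> VV[2]=[0, 0, 5]
Event 7: SEND 1->2: VV[1][1]++ -> VV[1]=[2, 3, 2], msg_vec=[2, 3, 2]; VV[2]=max(VV[2],msg_vec) then VV[2][2]++ -> VV[2]=[2, 3, 6]
Event 8: SEND 2->0: VV[2][2]++ -> VV[2]=[2, 3, 7], msg_vec=[2, 3, 7]; VV[0]=max(VV[0],msg_vec) then VV[0][0]++ -> VV[0]=[3, 3, 7]
Event 9: LOCAL 0: VV[0][0]++ -> VV[0]=[4, 3, 7]
Event 10: LOCAL 0: VV[0][0]++ -> VV[0]=[5, 3, 7]
Event 1 stamp: [0, 0, 1]
Event 2 stamp: [0, 0, 2]
[0, 0, 1] <= [0, 0, 2]? True
[0, 0, 2] <= [0, 0, 1]? False
Relation: before

Answer: before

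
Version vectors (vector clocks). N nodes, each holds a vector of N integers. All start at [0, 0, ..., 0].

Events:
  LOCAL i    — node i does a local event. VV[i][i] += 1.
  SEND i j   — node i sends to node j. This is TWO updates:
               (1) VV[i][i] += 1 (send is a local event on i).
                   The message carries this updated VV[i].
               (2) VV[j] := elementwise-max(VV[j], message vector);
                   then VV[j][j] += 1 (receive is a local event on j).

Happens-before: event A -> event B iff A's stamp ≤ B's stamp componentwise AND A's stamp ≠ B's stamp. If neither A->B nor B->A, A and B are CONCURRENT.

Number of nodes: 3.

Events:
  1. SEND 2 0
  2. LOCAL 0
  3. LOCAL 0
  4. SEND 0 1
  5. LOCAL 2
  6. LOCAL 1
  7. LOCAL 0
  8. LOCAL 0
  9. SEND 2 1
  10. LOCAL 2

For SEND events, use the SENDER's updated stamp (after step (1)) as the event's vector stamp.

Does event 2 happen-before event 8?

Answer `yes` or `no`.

Answer: yes

Derivation:
Initial: VV[0]=[0, 0, 0]
Initial: VV[1]=[0, 0, 0]
Initial: VV[2]=[0, 0, 0]
Event 1: SEND 2->0: VV[2][2]++ -> VV[2]=[0, 0, 1], msg_vec=[0, 0, 1]; VV[0]=max(VV[0],msg_vec) then VV[0][0]++ -> VV[0]=[1, 0, 1]
Event 2: LOCAL 0: VV[0][0]++ -> VV[0]=[2, 0, 1]
Event 3: LOCAL 0: VV[0][0]++ -> VV[0]=[3, 0, 1]
Event 4: SEND 0->1: VV[0][0]++ -> VV[0]=[4, 0, 1], msg_vec=[4, 0, 1]; VV[1]=max(VV[1],msg_vec) then VV[1][1]++ -> VV[1]=[4, 1, 1]
Event 5: LOCAL 2: VV[2][2]++ -> VV[2]=[0, 0, 2]
Event 6: LOCAL 1: VV[1][1]++ -> VV[1]=[4, 2, 1]
Event 7: LOCAL 0: VV[0][0]++ -> VV[0]=[5, 0, 1]
Event 8: LOCAL 0: VV[0][0]++ -> VV[0]=[6, 0, 1]
Event 9: SEND 2->1: VV[2][2]++ -> VV[2]=[0, 0, 3], msg_vec=[0, 0, 3]; VV[1]=max(VV[1],msg_vec) then VV[1][1]++ -> VV[1]=[4, 3, 3]
Event 10: LOCAL 2: VV[2][2]++ -> VV[2]=[0, 0, 4]
Event 2 stamp: [2, 0, 1]
Event 8 stamp: [6, 0, 1]
[2, 0, 1] <= [6, 0, 1]? True. Equal? False. Happens-before: True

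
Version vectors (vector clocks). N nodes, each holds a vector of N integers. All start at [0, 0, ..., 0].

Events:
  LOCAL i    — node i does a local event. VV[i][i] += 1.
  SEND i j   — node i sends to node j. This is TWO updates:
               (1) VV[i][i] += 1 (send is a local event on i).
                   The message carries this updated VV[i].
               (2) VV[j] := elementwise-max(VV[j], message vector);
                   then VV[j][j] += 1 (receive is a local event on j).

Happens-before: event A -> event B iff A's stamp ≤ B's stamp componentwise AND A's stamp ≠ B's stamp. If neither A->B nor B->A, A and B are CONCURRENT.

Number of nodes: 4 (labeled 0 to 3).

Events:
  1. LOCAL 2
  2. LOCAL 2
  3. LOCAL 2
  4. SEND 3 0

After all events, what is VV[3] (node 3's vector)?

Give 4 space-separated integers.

Initial: VV[0]=[0, 0, 0, 0]
Initial: VV[1]=[0, 0, 0, 0]
Initial: VV[2]=[0, 0, 0, 0]
Initial: VV[3]=[0, 0, 0, 0]
Event 1: LOCAL 2: VV[2][2]++ -> VV[2]=[0, 0, 1, 0]
Event 2: LOCAL 2: VV[2][2]++ -> VV[2]=[0, 0, 2, 0]
Event 3: LOCAL 2: VV[2][2]++ -> VV[2]=[0, 0, 3, 0]
Event 4: SEND 3->0: VV[3][3]++ -> VV[3]=[0, 0, 0, 1], msg_vec=[0, 0, 0, 1]; VV[0]=max(VV[0],msg_vec) then VV[0][0]++ -> VV[0]=[1, 0, 0, 1]
Final vectors: VV[0]=[1, 0, 0, 1]; VV[1]=[0, 0, 0, 0]; VV[2]=[0, 0, 3, 0]; VV[3]=[0, 0, 0, 1]

Answer: 0 0 0 1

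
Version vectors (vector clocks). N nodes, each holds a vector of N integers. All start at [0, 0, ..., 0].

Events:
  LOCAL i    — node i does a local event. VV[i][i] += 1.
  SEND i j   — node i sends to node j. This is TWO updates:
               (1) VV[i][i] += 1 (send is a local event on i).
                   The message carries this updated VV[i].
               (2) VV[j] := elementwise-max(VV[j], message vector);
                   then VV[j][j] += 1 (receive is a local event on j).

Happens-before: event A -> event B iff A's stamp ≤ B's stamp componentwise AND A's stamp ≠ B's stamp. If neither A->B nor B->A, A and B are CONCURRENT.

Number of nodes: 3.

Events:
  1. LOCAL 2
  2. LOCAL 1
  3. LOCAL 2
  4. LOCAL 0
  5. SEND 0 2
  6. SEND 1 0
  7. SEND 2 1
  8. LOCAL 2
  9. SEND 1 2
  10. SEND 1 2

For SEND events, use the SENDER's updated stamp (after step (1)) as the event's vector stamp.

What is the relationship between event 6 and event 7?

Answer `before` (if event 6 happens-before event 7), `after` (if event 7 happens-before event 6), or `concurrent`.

Initial: VV[0]=[0, 0, 0]
Initial: VV[1]=[0, 0, 0]
Initial: VV[2]=[0, 0, 0]
Event 1: LOCAL 2: VV[2][2]++ -> VV[2]=[0, 0, 1]
Event 2: LOCAL 1: VV[1][1]++ -> VV[1]=[0, 1, 0]
Event 3: LOCAL 2: VV[2][2]++ -> VV[2]=[0, 0, 2]
Event 4: LOCAL 0: VV[0][0]++ -> VV[0]=[1, 0, 0]
Event 5: SEND 0->2: VV[0][0]++ -> VV[0]=[2, 0, 0], msg_vec=[2, 0, 0]; VV[2]=max(VV[2],msg_vec) then VV[2][2]++ -> VV[2]=[2, 0, 3]
Event 6: SEND 1->0: VV[1][1]++ -> VV[1]=[0, 2, 0], msg_vec=[0, 2, 0]; VV[0]=max(VV[0],msg_vec) then VV[0][0]++ -> VV[0]=[3, 2, 0]
Event 7: SEND 2->1: VV[2][2]++ -> VV[2]=[2, 0, 4], msg_vec=[2, 0, 4]; VV[1]=max(VV[1],msg_vec) then VV[1][1]++ -> VV[1]=[2, 3, 4]
Event 8: LOCAL 2: VV[2][2]++ -> VV[2]=[2, 0, 5]
Event 9: SEND 1->2: VV[1][1]++ -> VV[1]=[2, 4, 4], msg_vec=[2, 4, 4]; VV[2]=max(VV[2],msg_vec) then VV[2][2]++ -> VV[2]=[2, 4, 6]
Event 10: SEND 1->2: VV[1][1]++ -> VV[1]=[2, 5, 4], msg_vec=[2, 5, 4]; VV[2]=max(VV[2],msg_vec) then VV[2][2]++ -> VV[2]=[2, 5, 7]
Event 6 stamp: [0, 2, 0]
Event 7 stamp: [2, 0, 4]
[0, 2, 0] <= [2, 0, 4]? False
[2, 0, 4] <= [0, 2, 0]? False
Relation: concurrent

Answer: concurrent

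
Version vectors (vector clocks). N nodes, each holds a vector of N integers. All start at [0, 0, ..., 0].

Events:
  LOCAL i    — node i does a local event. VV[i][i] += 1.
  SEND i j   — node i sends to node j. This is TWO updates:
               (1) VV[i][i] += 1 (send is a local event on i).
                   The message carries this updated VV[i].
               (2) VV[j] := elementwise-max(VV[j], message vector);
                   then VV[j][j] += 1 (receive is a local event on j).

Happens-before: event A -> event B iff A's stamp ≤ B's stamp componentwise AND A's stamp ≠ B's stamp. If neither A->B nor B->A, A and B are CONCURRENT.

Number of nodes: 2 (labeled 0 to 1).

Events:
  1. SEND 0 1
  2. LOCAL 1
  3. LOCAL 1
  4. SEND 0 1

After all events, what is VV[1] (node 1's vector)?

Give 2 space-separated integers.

Initial: VV[0]=[0, 0]
Initial: VV[1]=[0, 0]
Event 1: SEND 0->1: VV[0][0]++ -> VV[0]=[1, 0], msg_vec=[1, 0]; VV[1]=max(VV[1],msg_vec) then VV[1][1]++ -> VV[1]=[1, 1]
Event 2: LOCAL 1: VV[1][1]++ -> VV[1]=[1, 2]
Event 3: LOCAL 1: VV[1][1]++ -> VV[1]=[1, 3]
Event 4: SEND 0->1: VV[0][0]++ -> VV[0]=[2, 0], msg_vec=[2, 0]; VV[1]=max(VV[1],msg_vec) then VV[1][1]++ -> VV[1]=[2, 4]
Final vectors: VV[0]=[2, 0]; VV[1]=[2, 4]

Answer: 2 4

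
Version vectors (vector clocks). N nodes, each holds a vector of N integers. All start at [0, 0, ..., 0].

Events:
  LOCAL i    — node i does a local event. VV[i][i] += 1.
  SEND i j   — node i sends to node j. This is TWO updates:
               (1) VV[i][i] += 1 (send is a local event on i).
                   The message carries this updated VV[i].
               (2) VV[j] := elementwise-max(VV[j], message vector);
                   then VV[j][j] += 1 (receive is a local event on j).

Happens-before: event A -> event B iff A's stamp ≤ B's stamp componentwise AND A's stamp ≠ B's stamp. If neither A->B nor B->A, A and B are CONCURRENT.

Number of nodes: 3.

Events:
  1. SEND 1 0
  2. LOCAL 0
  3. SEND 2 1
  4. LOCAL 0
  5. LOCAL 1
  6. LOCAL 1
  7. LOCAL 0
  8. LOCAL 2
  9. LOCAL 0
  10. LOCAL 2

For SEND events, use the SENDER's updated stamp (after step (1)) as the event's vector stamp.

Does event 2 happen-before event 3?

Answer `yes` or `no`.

Answer: no

Derivation:
Initial: VV[0]=[0, 0, 0]
Initial: VV[1]=[0, 0, 0]
Initial: VV[2]=[0, 0, 0]
Event 1: SEND 1->0: VV[1][1]++ -> VV[1]=[0, 1, 0], msg_vec=[0, 1, 0]; VV[0]=max(VV[0],msg_vec) then VV[0][0]++ -> VV[0]=[1, 1, 0]
Event 2: LOCAL 0: VV[0][0]++ -> VV[0]=[2, 1, 0]
Event 3: SEND 2->1: VV[2][2]++ -> VV[2]=[0, 0, 1], msg_vec=[0, 0, 1]; VV[1]=max(VV[1],msg_vec) then VV[1][1]++ -> VV[1]=[0, 2, 1]
Event 4: LOCAL 0: VV[0][0]++ -> VV[0]=[3, 1, 0]
Event 5: LOCAL 1: VV[1][1]++ -> VV[1]=[0, 3, 1]
Event 6: LOCAL 1: VV[1][1]++ -> VV[1]=[0, 4, 1]
Event 7: LOCAL 0: VV[0][0]++ -> VV[0]=[4, 1, 0]
Event 8: LOCAL 2: VV[2][2]++ -> VV[2]=[0, 0, 2]
Event 9: LOCAL 0: VV[0][0]++ -> VV[0]=[5, 1, 0]
Event 10: LOCAL 2: VV[2][2]++ -> VV[2]=[0, 0, 3]
Event 2 stamp: [2, 1, 0]
Event 3 stamp: [0, 0, 1]
[2, 1, 0] <= [0, 0, 1]? False. Equal? False. Happens-before: False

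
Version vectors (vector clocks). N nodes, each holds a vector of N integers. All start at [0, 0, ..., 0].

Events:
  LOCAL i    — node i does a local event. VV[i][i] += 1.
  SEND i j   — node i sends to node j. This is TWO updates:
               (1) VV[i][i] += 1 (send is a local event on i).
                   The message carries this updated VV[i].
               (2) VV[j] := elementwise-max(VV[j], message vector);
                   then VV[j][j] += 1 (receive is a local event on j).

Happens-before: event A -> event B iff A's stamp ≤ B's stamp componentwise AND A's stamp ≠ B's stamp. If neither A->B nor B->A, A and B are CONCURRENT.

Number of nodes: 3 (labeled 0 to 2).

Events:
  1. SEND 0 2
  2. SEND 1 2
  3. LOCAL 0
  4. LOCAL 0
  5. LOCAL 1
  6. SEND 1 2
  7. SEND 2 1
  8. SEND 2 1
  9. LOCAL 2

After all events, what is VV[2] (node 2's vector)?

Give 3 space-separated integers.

Initial: VV[0]=[0, 0, 0]
Initial: VV[1]=[0, 0, 0]
Initial: VV[2]=[0, 0, 0]
Event 1: SEND 0->2: VV[0][0]++ -> VV[0]=[1, 0, 0], msg_vec=[1, 0, 0]; VV[2]=max(VV[2],msg_vec) then VV[2][2]++ -> VV[2]=[1, 0, 1]
Event 2: SEND 1->2: VV[1][1]++ -> VV[1]=[0, 1, 0], msg_vec=[0, 1, 0]; VV[2]=max(VV[2],msg_vec) then VV[2][2]++ -> VV[2]=[1, 1, 2]
Event 3: LOCAL 0: VV[0][0]++ -> VV[0]=[2, 0, 0]
Event 4: LOCAL 0: VV[0][0]++ -> VV[0]=[3, 0, 0]
Event 5: LOCAL 1: VV[1][1]++ -> VV[1]=[0, 2, 0]
Event 6: SEND 1->2: VV[1][1]++ -> VV[1]=[0, 3, 0], msg_vec=[0, 3, 0]; VV[2]=max(VV[2],msg_vec) then VV[2][2]++ -> VV[2]=[1, 3, 3]
Event 7: SEND 2->1: VV[2][2]++ -> VV[2]=[1, 3, 4], msg_vec=[1, 3, 4]; VV[1]=max(VV[1],msg_vec) then VV[1][1]++ -> VV[1]=[1, 4, 4]
Event 8: SEND 2->1: VV[2][2]++ -> VV[2]=[1, 3, 5], msg_vec=[1, 3, 5]; VV[1]=max(VV[1],msg_vec) then VV[1][1]++ -> VV[1]=[1, 5, 5]
Event 9: LOCAL 2: VV[2][2]++ -> VV[2]=[1, 3, 6]
Final vectors: VV[0]=[3, 0, 0]; VV[1]=[1, 5, 5]; VV[2]=[1, 3, 6]

Answer: 1 3 6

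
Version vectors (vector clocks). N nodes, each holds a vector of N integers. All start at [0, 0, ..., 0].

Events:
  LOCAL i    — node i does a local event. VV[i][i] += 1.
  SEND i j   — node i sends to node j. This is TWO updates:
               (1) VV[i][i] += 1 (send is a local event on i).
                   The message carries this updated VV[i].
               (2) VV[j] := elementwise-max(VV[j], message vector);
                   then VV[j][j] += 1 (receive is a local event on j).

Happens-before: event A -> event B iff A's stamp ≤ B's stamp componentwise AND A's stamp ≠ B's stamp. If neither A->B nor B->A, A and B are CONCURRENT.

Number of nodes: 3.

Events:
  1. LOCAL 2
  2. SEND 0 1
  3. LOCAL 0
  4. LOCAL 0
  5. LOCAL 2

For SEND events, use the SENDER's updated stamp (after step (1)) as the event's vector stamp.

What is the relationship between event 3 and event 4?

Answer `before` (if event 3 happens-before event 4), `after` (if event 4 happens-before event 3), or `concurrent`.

Initial: VV[0]=[0, 0, 0]
Initial: VV[1]=[0, 0, 0]
Initial: VV[2]=[0, 0, 0]
Event 1: LOCAL 2: VV[2][2]++ -> VV[2]=[0, 0, 1]
Event 2: SEND 0->1: VV[0][0]++ -> VV[0]=[1, 0, 0], msg_vec=[1, 0, 0]; VV[1]=max(VV[1],msg_vec) then VV[1][1]++ -> VV[1]=[1, 1, 0]
Event 3: LOCAL 0: VV[0][0]++ -> VV[0]=[2, 0, 0]
Event 4: LOCAL 0: VV[0][0]++ -> VV[0]=[3, 0, 0]
Event 5: LOCAL 2: VV[2][2]++ -> VV[2]=[0, 0, 2]
Event 3 stamp: [2, 0, 0]
Event 4 stamp: [3, 0, 0]
[2, 0, 0] <= [3, 0, 0]? True
[3, 0, 0] <= [2, 0, 0]? False
Relation: before

Answer: before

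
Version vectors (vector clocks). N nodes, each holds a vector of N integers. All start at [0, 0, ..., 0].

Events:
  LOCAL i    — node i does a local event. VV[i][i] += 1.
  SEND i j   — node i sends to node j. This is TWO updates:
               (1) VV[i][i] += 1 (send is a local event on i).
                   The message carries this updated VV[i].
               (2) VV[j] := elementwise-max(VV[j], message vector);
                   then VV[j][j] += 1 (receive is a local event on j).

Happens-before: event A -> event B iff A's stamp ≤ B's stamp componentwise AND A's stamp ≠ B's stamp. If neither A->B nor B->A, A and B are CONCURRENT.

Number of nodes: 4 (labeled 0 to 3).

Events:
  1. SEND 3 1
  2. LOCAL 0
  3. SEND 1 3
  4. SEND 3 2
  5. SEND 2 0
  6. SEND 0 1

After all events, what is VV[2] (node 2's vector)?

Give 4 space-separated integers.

Initial: VV[0]=[0, 0, 0, 0]
Initial: VV[1]=[0, 0, 0, 0]
Initial: VV[2]=[0, 0, 0, 0]
Initial: VV[3]=[0, 0, 0, 0]
Event 1: SEND 3->1: VV[3][3]++ -> VV[3]=[0, 0, 0, 1], msg_vec=[0, 0, 0, 1]; VV[1]=max(VV[1],msg_vec) then VV[1][1]++ -> VV[1]=[0, 1, 0, 1]
Event 2: LOCAL 0: VV[0][0]++ -> VV[0]=[1, 0, 0, 0]
Event 3: SEND 1->3: VV[1][1]++ -> VV[1]=[0, 2, 0, 1], msg_vec=[0, 2, 0, 1]; VV[3]=max(VV[3],msg_vec) then VV[3][3]++ -> VV[3]=[0, 2, 0, 2]
Event 4: SEND 3->2: VV[3][3]++ -> VV[3]=[0, 2, 0, 3], msg_vec=[0, 2, 0, 3]; VV[2]=max(VV[2],msg_vec) then VV[2][2]++ -> VV[2]=[0, 2, 1, 3]
Event 5: SEND 2->0: VV[2][2]++ -> VV[2]=[0, 2, 2, 3], msg_vec=[0, 2, 2, 3]; VV[0]=max(VV[0],msg_vec) then VV[0][0]++ -> VV[0]=[2, 2, 2, 3]
Event 6: SEND 0->1: VV[0][0]++ -> VV[0]=[3, 2, 2, 3], msg_vec=[3, 2, 2, 3]; VV[1]=max(VV[1],msg_vec) then VV[1][1]++ -> VV[1]=[3, 3, 2, 3]
Final vectors: VV[0]=[3, 2, 2, 3]; VV[1]=[3, 3, 2, 3]; VV[2]=[0, 2, 2, 3]; VV[3]=[0, 2, 0, 3]

Answer: 0 2 2 3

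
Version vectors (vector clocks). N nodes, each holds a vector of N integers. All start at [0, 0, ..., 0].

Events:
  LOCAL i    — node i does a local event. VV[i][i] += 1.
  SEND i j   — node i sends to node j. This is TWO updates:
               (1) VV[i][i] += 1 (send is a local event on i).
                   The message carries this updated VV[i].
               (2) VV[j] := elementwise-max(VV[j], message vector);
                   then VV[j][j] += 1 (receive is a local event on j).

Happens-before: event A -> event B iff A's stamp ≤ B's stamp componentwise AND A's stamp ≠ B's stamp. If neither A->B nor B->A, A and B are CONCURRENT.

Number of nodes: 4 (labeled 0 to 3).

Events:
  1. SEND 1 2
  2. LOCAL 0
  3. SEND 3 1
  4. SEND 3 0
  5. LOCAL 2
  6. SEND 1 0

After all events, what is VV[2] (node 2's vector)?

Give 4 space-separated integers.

Answer: 0 1 2 0

Derivation:
Initial: VV[0]=[0, 0, 0, 0]
Initial: VV[1]=[0, 0, 0, 0]
Initial: VV[2]=[0, 0, 0, 0]
Initial: VV[3]=[0, 0, 0, 0]
Event 1: SEND 1->2: VV[1][1]++ -> VV[1]=[0, 1, 0, 0], msg_vec=[0, 1, 0, 0]; VV[2]=max(VV[2],msg_vec) then VV[2][2]++ -> VV[2]=[0, 1, 1, 0]
Event 2: LOCAL 0: VV[0][0]++ -> VV[0]=[1, 0, 0, 0]
Event 3: SEND 3->1: VV[3][3]++ -> VV[3]=[0, 0, 0, 1], msg_vec=[0, 0, 0, 1]; VV[1]=max(VV[1],msg_vec) then VV[1][1]++ -> VV[1]=[0, 2, 0, 1]
Event 4: SEND 3->0: VV[3][3]++ -> VV[3]=[0, 0, 0, 2], msg_vec=[0, 0, 0, 2]; VV[0]=max(VV[0],msg_vec) then VV[0][0]++ -> VV[0]=[2, 0, 0, 2]
Event 5: LOCAL 2: VV[2][2]++ -> VV[2]=[0, 1, 2, 0]
Event 6: SEND 1->0: VV[1][1]++ -> VV[1]=[0, 3, 0, 1], msg_vec=[0, 3, 0, 1]; VV[0]=max(VV[0],msg_vec) then VV[0][0]++ -> VV[0]=[3, 3, 0, 2]
Final vectors: VV[0]=[3, 3, 0, 2]; VV[1]=[0, 3, 0, 1]; VV[2]=[0, 1, 2, 0]; VV[3]=[0, 0, 0, 2]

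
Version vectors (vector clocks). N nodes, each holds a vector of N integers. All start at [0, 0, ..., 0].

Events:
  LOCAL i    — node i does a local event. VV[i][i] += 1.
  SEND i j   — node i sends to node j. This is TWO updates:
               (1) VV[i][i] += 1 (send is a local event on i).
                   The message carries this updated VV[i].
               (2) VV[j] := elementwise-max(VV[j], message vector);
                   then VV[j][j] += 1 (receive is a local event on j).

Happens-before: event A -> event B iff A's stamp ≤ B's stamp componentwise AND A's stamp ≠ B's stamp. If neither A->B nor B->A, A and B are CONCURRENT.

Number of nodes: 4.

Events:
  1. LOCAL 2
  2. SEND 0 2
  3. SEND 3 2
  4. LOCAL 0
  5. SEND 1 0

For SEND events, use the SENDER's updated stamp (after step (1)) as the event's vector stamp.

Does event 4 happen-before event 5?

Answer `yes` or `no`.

Answer: no

Derivation:
Initial: VV[0]=[0, 0, 0, 0]
Initial: VV[1]=[0, 0, 0, 0]
Initial: VV[2]=[0, 0, 0, 0]
Initial: VV[3]=[0, 0, 0, 0]
Event 1: LOCAL 2: VV[2][2]++ -> VV[2]=[0, 0, 1, 0]
Event 2: SEND 0->2: VV[0][0]++ -> VV[0]=[1, 0, 0, 0], msg_vec=[1, 0, 0, 0]; VV[2]=max(VV[2],msg_vec) then VV[2][2]++ -> VV[2]=[1, 0, 2, 0]
Event 3: SEND 3->2: VV[3][3]++ -> VV[3]=[0, 0, 0, 1], msg_vec=[0, 0, 0, 1]; VV[2]=max(VV[2],msg_vec) then VV[2][2]++ -> VV[2]=[1, 0, 3, 1]
Event 4: LOCAL 0: VV[0][0]++ -> VV[0]=[2, 0, 0, 0]
Event 5: SEND 1->0: VV[1][1]++ -> VV[1]=[0, 1, 0, 0], msg_vec=[0, 1, 0, 0]; VV[0]=max(VV[0],msg_vec) then VV[0][0]++ -> VV[0]=[3, 1, 0, 0]
Event 4 stamp: [2, 0, 0, 0]
Event 5 stamp: [0, 1, 0, 0]
[2, 0, 0, 0] <= [0, 1, 0, 0]? False. Equal? False. Happens-before: False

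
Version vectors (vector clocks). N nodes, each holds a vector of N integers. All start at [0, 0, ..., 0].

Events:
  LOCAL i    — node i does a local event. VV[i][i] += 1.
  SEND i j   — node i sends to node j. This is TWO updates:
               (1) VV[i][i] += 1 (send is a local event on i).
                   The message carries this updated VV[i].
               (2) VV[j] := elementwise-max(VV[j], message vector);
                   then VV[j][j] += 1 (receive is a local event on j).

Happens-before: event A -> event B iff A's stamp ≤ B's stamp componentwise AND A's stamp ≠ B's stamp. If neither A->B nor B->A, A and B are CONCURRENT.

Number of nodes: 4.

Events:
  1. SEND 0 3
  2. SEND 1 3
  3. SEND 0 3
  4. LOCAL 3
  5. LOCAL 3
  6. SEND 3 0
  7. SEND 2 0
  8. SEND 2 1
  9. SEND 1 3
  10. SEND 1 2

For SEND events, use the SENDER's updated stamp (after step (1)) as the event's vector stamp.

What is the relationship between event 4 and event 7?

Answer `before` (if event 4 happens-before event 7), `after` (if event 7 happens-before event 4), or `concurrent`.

Initial: VV[0]=[0, 0, 0, 0]
Initial: VV[1]=[0, 0, 0, 0]
Initial: VV[2]=[0, 0, 0, 0]
Initial: VV[3]=[0, 0, 0, 0]
Event 1: SEND 0->3: VV[0][0]++ -> VV[0]=[1, 0, 0, 0], msg_vec=[1, 0, 0, 0]; VV[3]=max(VV[3],msg_vec) then VV[3][3]++ -> VV[3]=[1, 0, 0, 1]
Event 2: SEND 1->3: VV[1][1]++ -> VV[1]=[0, 1, 0, 0], msg_vec=[0, 1, 0, 0]; VV[3]=max(VV[3],msg_vec) then VV[3][3]++ -> VV[3]=[1, 1, 0, 2]
Event 3: SEND 0->3: VV[0][0]++ -> VV[0]=[2, 0, 0, 0], msg_vec=[2, 0, 0, 0]; VV[3]=max(VV[3],msg_vec) then VV[3][3]++ -> VV[3]=[2, 1, 0, 3]
Event 4: LOCAL 3: VV[3][3]++ -> VV[3]=[2, 1, 0, 4]
Event 5: LOCAL 3: VV[3][3]++ -> VV[3]=[2, 1, 0, 5]
Event 6: SEND 3->0: VV[3][3]++ -> VV[3]=[2, 1, 0, 6], msg_vec=[2, 1, 0, 6]; VV[0]=max(VV[0],msg_vec) then VV[0][0]++ -> VV[0]=[3, 1, 0, 6]
Event 7: SEND 2->0: VV[2][2]++ -> VV[2]=[0, 0, 1, 0], msg_vec=[0, 0, 1, 0]; VV[0]=max(VV[0],msg_vec) then VV[0][0]++ -> VV[0]=[4, 1, 1, 6]
Event 8: SEND 2->1: VV[2][2]++ -> VV[2]=[0, 0, 2, 0], msg_vec=[0, 0, 2, 0]; VV[1]=max(VV[1],msg_vec) then VV[1][1]++ -> VV[1]=[0, 2, 2, 0]
Event 9: SEND 1->3: VV[1][1]++ -> VV[1]=[0, 3, 2, 0], msg_vec=[0, 3, 2, 0]; VV[3]=max(VV[3],msg_vec) then VV[3][3]++ -> VV[3]=[2, 3, 2, 7]
Event 10: SEND 1->2: VV[1][1]++ -> VV[1]=[0, 4, 2, 0], msg_vec=[0, 4, 2, 0]; VV[2]=max(VV[2],msg_vec) then VV[2][2]++ -> VV[2]=[0, 4, 3, 0]
Event 4 stamp: [2, 1, 0, 4]
Event 7 stamp: [0, 0, 1, 0]
[2, 1, 0, 4] <= [0, 0, 1, 0]? False
[0, 0, 1, 0] <= [2, 1, 0, 4]? False
Relation: concurrent

Answer: concurrent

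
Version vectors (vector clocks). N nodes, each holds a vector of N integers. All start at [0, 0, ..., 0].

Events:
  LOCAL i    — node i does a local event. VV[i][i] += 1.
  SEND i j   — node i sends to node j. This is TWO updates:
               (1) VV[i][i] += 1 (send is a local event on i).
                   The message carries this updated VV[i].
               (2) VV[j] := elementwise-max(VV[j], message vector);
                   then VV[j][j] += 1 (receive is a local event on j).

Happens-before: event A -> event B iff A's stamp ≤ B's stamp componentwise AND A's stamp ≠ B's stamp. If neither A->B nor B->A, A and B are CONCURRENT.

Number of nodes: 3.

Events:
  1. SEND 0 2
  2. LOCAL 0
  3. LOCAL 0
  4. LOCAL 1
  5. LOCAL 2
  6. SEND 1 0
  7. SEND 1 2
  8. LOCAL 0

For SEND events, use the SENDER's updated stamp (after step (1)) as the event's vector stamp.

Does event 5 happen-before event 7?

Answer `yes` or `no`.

Answer: no

Derivation:
Initial: VV[0]=[0, 0, 0]
Initial: VV[1]=[0, 0, 0]
Initial: VV[2]=[0, 0, 0]
Event 1: SEND 0->2: VV[0][0]++ -> VV[0]=[1, 0, 0], msg_vec=[1, 0, 0]; VV[2]=max(VV[2],msg_vec) then VV[2][2]++ -> VV[2]=[1, 0, 1]
Event 2: LOCAL 0: VV[0][0]++ -> VV[0]=[2, 0, 0]
Event 3: LOCAL 0: VV[0][0]++ -> VV[0]=[3, 0, 0]
Event 4: LOCAL 1: VV[1][1]++ -> VV[1]=[0, 1, 0]
Event 5: LOCAL 2: VV[2][2]++ -> VV[2]=[1, 0, 2]
Event 6: SEND 1->0: VV[1][1]++ -> VV[1]=[0, 2, 0], msg_vec=[0, 2, 0]; VV[0]=max(VV[0],msg_vec) then VV[0][0]++ -> VV[0]=[4, 2, 0]
Event 7: SEND 1->2: VV[1][1]++ -> VV[1]=[0, 3, 0], msg_vec=[0, 3, 0]; VV[2]=max(VV[2],msg_vec) then VV[2][2]++ -> VV[2]=[1, 3, 3]
Event 8: LOCAL 0: VV[0][0]++ -> VV[0]=[5, 2, 0]
Event 5 stamp: [1, 0, 2]
Event 7 stamp: [0, 3, 0]
[1, 0, 2] <= [0, 3, 0]? False. Equal? False. Happens-before: False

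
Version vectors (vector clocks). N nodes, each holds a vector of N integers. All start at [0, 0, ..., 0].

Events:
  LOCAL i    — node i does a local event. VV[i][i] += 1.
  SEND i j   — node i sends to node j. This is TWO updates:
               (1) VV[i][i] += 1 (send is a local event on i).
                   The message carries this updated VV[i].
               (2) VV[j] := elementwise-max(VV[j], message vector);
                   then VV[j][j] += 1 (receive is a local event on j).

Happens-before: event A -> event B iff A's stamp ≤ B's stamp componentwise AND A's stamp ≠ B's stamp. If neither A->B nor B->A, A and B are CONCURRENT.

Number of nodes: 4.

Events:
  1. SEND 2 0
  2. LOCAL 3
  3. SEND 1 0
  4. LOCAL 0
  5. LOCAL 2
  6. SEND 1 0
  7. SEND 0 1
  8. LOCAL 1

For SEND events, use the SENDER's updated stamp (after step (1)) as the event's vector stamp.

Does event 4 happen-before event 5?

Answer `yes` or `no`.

Initial: VV[0]=[0, 0, 0, 0]
Initial: VV[1]=[0, 0, 0, 0]
Initial: VV[2]=[0, 0, 0, 0]
Initial: VV[3]=[0, 0, 0, 0]
Event 1: SEND 2->0: VV[2][2]++ -> VV[2]=[0, 0, 1, 0], msg_vec=[0, 0, 1, 0]; VV[0]=max(VV[0],msg_vec) then VV[0][0]++ -> VV[0]=[1, 0, 1, 0]
Event 2: LOCAL 3: VV[3][3]++ -> VV[3]=[0, 0, 0, 1]
Event 3: SEND 1->0: VV[1][1]++ -> VV[1]=[0, 1, 0, 0], msg_vec=[0, 1, 0, 0]; VV[0]=max(VV[0],msg_vec) then VV[0][0]++ -> VV[0]=[2, 1, 1, 0]
Event 4: LOCAL 0: VV[0][0]++ -> VV[0]=[3, 1, 1, 0]
Event 5: LOCAL 2: VV[2][2]++ -> VV[2]=[0, 0, 2, 0]
Event 6: SEND 1->0: VV[1][1]++ -> VV[1]=[0, 2, 0, 0], msg_vec=[0, 2, 0, 0]; VV[0]=max(VV[0],msg_vec) then VV[0][0]++ -> VV[0]=[4, 2, 1, 0]
Event 7: SEND 0->1: VV[0][0]++ -> VV[0]=[5, 2, 1, 0], msg_vec=[5, 2, 1, 0]; VV[1]=max(VV[1],msg_vec) then VV[1][1]++ -> VV[1]=[5, 3, 1, 0]
Event 8: LOCAL 1: VV[1][1]++ -> VV[1]=[5, 4, 1, 0]
Event 4 stamp: [3, 1, 1, 0]
Event 5 stamp: [0, 0, 2, 0]
[3, 1, 1, 0] <= [0, 0, 2, 0]? False. Equal? False. Happens-before: False

Answer: no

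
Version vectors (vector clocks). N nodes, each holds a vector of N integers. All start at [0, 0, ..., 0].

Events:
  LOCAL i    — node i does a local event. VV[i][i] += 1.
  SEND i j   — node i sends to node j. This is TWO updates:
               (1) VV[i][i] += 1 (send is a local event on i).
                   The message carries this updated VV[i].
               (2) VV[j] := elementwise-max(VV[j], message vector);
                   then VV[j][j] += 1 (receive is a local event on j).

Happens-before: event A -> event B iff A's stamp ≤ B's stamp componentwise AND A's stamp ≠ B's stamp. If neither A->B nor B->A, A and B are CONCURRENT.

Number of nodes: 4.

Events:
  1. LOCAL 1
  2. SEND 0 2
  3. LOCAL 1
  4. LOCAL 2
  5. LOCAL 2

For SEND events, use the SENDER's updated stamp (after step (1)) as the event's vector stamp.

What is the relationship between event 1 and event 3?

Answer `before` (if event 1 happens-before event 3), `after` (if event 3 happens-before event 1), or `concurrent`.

Initial: VV[0]=[0, 0, 0, 0]
Initial: VV[1]=[0, 0, 0, 0]
Initial: VV[2]=[0, 0, 0, 0]
Initial: VV[3]=[0, 0, 0, 0]
Event 1: LOCAL 1: VV[1][1]++ -> VV[1]=[0, 1, 0, 0]
Event 2: SEND 0->2: VV[0][0]++ -> VV[0]=[1, 0, 0, 0], msg_vec=[1, 0, 0, 0]; VV[2]=max(VV[2],msg_vec) then VV[2][2]++ -> VV[2]=[1, 0, 1, 0]
Event 3: LOCAL 1: VV[1][1]++ -> VV[1]=[0, 2, 0, 0]
Event 4: LOCAL 2: VV[2][2]++ -> VV[2]=[1, 0, 2, 0]
Event 5: LOCAL 2: VV[2][2]++ -> VV[2]=[1, 0, 3, 0]
Event 1 stamp: [0, 1, 0, 0]
Event 3 stamp: [0, 2, 0, 0]
[0, 1, 0, 0] <= [0, 2, 0, 0]? True
[0, 2, 0, 0] <= [0, 1, 0, 0]? False
Relation: before

Answer: before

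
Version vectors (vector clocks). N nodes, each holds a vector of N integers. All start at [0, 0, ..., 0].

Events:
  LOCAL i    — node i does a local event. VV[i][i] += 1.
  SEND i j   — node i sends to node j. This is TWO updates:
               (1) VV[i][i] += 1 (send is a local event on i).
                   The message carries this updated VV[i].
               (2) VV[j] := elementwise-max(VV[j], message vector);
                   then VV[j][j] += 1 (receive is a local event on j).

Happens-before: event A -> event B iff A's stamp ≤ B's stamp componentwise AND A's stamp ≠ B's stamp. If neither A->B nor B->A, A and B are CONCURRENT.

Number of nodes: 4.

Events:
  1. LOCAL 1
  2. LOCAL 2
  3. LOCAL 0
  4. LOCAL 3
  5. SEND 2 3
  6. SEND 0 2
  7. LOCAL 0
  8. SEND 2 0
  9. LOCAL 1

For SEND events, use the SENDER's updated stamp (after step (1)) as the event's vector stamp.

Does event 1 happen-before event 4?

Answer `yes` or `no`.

Answer: no

Derivation:
Initial: VV[0]=[0, 0, 0, 0]
Initial: VV[1]=[0, 0, 0, 0]
Initial: VV[2]=[0, 0, 0, 0]
Initial: VV[3]=[0, 0, 0, 0]
Event 1: LOCAL 1: VV[1][1]++ -> VV[1]=[0, 1, 0, 0]
Event 2: LOCAL 2: VV[2][2]++ -> VV[2]=[0, 0, 1, 0]
Event 3: LOCAL 0: VV[0][0]++ -> VV[0]=[1, 0, 0, 0]
Event 4: LOCAL 3: VV[3][3]++ -> VV[3]=[0, 0, 0, 1]
Event 5: SEND 2->3: VV[2][2]++ -> VV[2]=[0, 0, 2, 0], msg_vec=[0, 0, 2, 0]; VV[3]=max(VV[3],msg_vec) then VV[3][3]++ -> VV[3]=[0, 0, 2, 2]
Event 6: SEND 0->2: VV[0][0]++ -> VV[0]=[2, 0, 0, 0], msg_vec=[2, 0, 0, 0]; VV[2]=max(VV[2],msg_vec) then VV[2][2]++ -> VV[2]=[2, 0, 3, 0]
Event 7: LOCAL 0: VV[0][0]++ -> VV[0]=[3, 0, 0, 0]
Event 8: SEND 2->0: VV[2][2]++ -> VV[2]=[2, 0, 4, 0], msg_vec=[2, 0, 4, 0]; VV[0]=max(VV[0],msg_vec) then VV[0][0]++ -> VV[0]=[4, 0, 4, 0]
Event 9: LOCAL 1: VV[1][1]++ -> VV[1]=[0, 2, 0, 0]
Event 1 stamp: [0, 1, 0, 0]
Event 4 stamp: [0, 0, 0, 1]
[0, 1, 0, 0] <= [0, 0, 0, 1]? False. Equal? False. Happens-before: False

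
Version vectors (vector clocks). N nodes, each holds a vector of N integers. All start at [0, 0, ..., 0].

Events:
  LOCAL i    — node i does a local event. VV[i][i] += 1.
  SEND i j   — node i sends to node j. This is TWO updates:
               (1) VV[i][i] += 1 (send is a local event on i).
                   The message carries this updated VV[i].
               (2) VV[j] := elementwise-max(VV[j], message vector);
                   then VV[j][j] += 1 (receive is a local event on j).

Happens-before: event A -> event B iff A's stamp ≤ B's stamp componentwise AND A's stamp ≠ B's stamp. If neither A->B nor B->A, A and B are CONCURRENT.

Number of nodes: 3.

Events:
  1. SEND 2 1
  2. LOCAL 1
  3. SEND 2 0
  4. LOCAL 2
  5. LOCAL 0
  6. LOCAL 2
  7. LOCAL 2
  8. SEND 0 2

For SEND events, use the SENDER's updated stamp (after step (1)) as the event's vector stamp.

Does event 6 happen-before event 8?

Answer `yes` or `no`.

Answer: no

Derivation:
Initial: VV[0]=[0, 0, 0]
Initial: VV[1]=[0, 0, 0]
Initial: VV[2]=[0, 0, 0]
Event 1: SEND 2->1: VV[2][2]++ -> VV[2]=[0, 0, 1], msg_vec=[0, 0, 1]; VV[1]=max(VV[1],msg_vec) then VV[1][1]++ -> VV[1]=[0, 1, 1]
Event 2: LOCAL 1: VV[1][1]++ -> VV[1]=[0, 2, 1]
Event 3: SEND 2->0: VV[2][2]++ -> VV[2]=[0, 0, 2], msg_vec=[0, 0, 2]; VV[0]=max(VV[0],msg_vec) then VV[0][0]++ -> VV[0]=[1, 0, 2]
Event 4: LOCAL 2: VV[2][2]++ -> VV[2]=[0, 0, 3]
Event 5: LOCAL 0: VV[0][0]++ -> VV[0]=[2, 0, 2]
Event 6: LOCAL 2: VV[2][2]++ -> VV[2]=[0, 0, 4]
Event 7: LOCAL 2: VV[2][2]++ -> VV[2]=[0, 0, 5]
Event 8: SEND 0->2: VV[0][0]++ -> VV[0]=[3, 0, 2], msg_vec=[3, 0, 2]; VV[2]=max(VV[2],msg_vec) then VV[2][2]++ -> VV[2]=[3, 0, 6]
Event 6 stamp: [0, 0, 4]
Event 8 stamp: [3, 0, 2]
[0, 0, 4] <= [3, 0, 2]? False. Equal? False. Happens-before: False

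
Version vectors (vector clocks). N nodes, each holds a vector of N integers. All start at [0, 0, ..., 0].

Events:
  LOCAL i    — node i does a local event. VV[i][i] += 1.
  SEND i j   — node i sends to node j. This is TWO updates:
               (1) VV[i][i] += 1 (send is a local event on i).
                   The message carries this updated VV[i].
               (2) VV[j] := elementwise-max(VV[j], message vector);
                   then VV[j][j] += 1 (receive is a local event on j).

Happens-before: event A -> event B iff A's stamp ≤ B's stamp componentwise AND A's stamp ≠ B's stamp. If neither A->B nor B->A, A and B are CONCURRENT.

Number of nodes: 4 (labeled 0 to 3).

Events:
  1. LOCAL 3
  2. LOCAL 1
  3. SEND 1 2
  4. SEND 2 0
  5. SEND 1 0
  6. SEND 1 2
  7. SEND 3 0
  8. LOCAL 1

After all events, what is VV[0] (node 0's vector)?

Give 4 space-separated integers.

Answer: 3 3 2 2

Derivation:
Initial: VV[0]=[0, 0, 0, 0]
Initial: VV[1]=[0, 0, 0, 0]
Initial: VV[2]=[0, 0, 0, 0]
Initial: VV[3]=[0, 0, 0, 0]
Event 1: LOCAL 3: VV[3][3]++ -> VV[3]=[0, 0, 0, 1]
Event 2: LOCAL 1: VV[1][1]++ -> VV[1]=[0, 1, 0, 0]
Event 3: SEND 1->2: VV[1][1]++ -> VV[1]=[0, 2, 0, 0], msg_vec=[0, 2, 0, 0]; VV[2]=max(VV[2],msg_vec) then VV[2][2]++ -> VV[2]=[0, 2, 1, 0]
Event 4: SEND 2->0: VV[2][2]++ -> VV[2]=[0, 2, 2, 0], msg_vec=[0, 2, 2, 0]; VV[0]=max(VV[0],msg_vec) then VV[0][0]++ -> VV[0]=[1, 2, 2, 0]
Event 5: SEND 1->0: VV[1][1]++ -> VV[1]=[0, 3, 0, 0], msg_vec=[0, 3, 0, 0]; VV[0]=max(VV[0],msg_vec) then VV[0][0]++ -> VV[0]=[2, 3, 2, 0]
Event 6: SEND 1->2: VV[1][1]++ -> VV[1]=[0, 4, 0, 0], msg_vec=[0, 4, 0, 0]; VV[2]=max(VV[2],msg_vec) then VV[2][2]++ -> VV[2]=[0, 4, 3, 0]
Event 7: SEND 3->0: VV[3][3]++ -> VV[3]=[0, 0, 0, 2], msg_vec=[0, 0, 0, 2]; VV[0]=max(VV[0],msg_vec) then VV[0][0]++ -> VV[0]=[3, 3, 2, 2]
Event 8: LOCAL 1: VV[1][1]++ -> VV[1]=[0, 5, 0, 0]
Final vectors: VV[0]=[3, 3, 2, 2]; VV[1]=[0, 5, 0, 0]; VV[2]=[0, 4, 3, 0]; VV[3]=[0, 0, 0, 2]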